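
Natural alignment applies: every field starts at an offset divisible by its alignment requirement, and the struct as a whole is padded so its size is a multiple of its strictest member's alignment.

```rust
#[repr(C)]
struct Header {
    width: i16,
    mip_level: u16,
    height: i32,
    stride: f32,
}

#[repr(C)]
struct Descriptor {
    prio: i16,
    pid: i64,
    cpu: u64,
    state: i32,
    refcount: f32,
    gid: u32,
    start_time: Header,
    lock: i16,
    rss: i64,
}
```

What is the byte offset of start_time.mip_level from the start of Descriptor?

38

Header: @0: width [2B, align 2] → 2; @2: mip_level [2B, align 2] → 4; @4: height [4B, align 4] → 8; @8: stride [4B, align 4] → 12; size 12, align 4
@0: prio [2B, align 2] → 2
+6 pad (align 8)
@8: pid [8B, align 8] → 16
@16: cpu [8B, align 8] → 24
@24: state [4B, align 4] → 28
@28: refcount [4B, align 4] → 32
@32: gid [4B, align 4] → 36
@36: start_time [12B, align 4] → 48
within Header: mip_level at 2
36 + 2 = 38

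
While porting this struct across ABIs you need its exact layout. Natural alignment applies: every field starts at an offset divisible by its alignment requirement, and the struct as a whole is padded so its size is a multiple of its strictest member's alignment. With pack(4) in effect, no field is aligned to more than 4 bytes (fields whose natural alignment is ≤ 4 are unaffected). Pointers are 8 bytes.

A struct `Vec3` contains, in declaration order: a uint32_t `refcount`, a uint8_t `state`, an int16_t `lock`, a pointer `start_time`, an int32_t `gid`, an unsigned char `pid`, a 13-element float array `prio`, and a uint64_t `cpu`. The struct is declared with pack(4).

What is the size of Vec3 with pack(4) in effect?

refcount at 0 (size 4, align 4) → ends 4
state at 4 (size 1, align 1) → ends 5
pad 1 to align 2 for lock
lock at 6 (size 2, align 2) → ends 8
start_time at 8 (size 8, align 4) → ends 16
gid at 16 (size 4, align 4) → ends 20
pid at 20 (size 1, align 1) → ends 21
pad 3 to align 4 for prio
prio at 24 (size 52, align 4) → ends 76
cpu at 76 (size 8, align 4) → ends 84
total 84 bytes, alignment 4

84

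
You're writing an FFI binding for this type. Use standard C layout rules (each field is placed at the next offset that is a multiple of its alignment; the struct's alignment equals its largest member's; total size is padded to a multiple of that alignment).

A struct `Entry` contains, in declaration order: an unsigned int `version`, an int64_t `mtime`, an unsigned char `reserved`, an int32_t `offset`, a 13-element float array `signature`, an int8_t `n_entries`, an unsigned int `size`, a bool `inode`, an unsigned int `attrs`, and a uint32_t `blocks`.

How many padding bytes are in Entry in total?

13

@0: version [4B, align 4] → 4
+4 pad (align 8)
@8: mtime [8B, align 8] → 16
@16: reserved [1B, align 1] → 17
+3 pad (align 4)
@20: offset [4B, align 4] → 24
@24: signature [52B, align 4] → 76
@76: n_entries [1B, align 1] → 77
+3 pad (align 4)
@80: size [4B, align 4] → 84
@84: inode [1B, align 1] → 85
+3 pad (align 4)
@88: attrs [4B, align 4] → 92
@92: blocks [4B, align 4] → 96
size 96, align 8
data bytes 83, size 96 → padding 13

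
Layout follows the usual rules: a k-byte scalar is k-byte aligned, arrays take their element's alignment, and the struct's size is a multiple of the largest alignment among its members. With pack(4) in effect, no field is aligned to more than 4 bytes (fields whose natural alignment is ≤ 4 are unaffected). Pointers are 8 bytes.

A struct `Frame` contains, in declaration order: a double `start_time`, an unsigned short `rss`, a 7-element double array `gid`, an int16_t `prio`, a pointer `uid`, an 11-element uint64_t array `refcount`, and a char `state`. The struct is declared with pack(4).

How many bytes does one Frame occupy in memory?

172 bytes

@0: start_time [8B, align 4] → 8
@8: rss [2B, align 2] → 10
+2 pad (align 4)
@12: gid [56B, align 4] → 68
@68: prio [2B, align 2] → 70
+2 pad (align 4)
@72: uid [8B, align 4] → 80
@80: refcount [88B, align 4] → 168
@168: state [1B, align 1] → 169
+3 tail pad (align 4)
size 172, align 4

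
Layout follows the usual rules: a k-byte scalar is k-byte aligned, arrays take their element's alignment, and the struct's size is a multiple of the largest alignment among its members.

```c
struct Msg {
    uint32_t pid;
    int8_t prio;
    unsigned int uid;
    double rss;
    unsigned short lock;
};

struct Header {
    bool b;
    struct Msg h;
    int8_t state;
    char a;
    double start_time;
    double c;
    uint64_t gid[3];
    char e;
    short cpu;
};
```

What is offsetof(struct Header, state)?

Msg: @0: pid [4B, align 4] → 4; @4: prio [1B, align 1] → 5; +3 pad (align 4); @8: uid [4B, align 4] → 12; +4 pad (align 8); @16: rss [8B, align 8] → 24; @24: lock [2B, align 2] → 26; +6 tail pad (align 8); size 32, align 8
@0: b [1B, align 1] → 1
+7 pad (align 8)
@8: h [32B, align 8] → 40
@40: state [1B, align 1] → 41

40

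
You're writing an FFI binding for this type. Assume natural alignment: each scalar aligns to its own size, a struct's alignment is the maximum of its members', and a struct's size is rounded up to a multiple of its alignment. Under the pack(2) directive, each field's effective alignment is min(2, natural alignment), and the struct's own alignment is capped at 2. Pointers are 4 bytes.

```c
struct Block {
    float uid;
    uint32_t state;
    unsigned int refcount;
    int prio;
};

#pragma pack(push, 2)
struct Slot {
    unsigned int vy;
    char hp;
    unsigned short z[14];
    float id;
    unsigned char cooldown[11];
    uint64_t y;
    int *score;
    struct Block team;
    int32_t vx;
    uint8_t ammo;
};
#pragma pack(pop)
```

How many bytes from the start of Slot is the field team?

62

Block: 0..4  uid  (4B, 4-aligned); 4..8  state  (4B, 4-aligned); 8..12  refcount  (4B, 4-aligned); 12..16  prio  (4B, 4-aligned); sizeof = 16, alignof = 4
0..4  vy  (4B, 2-aligned)
4..5  hp  (1B, 1-aligned)
5..6  -- padding (1B)
6..34  z  (28B, 2-aligned)
34..38  id  (4B, 2-aligned)
38..49  cooldown  (11B, 1-aligned)
49..50  -- padding (1B)
50..58  y  (8B, 2-aligned)
58..62  score  (4B, 2-aligned)
62..78  team  (16B, 2-aligned)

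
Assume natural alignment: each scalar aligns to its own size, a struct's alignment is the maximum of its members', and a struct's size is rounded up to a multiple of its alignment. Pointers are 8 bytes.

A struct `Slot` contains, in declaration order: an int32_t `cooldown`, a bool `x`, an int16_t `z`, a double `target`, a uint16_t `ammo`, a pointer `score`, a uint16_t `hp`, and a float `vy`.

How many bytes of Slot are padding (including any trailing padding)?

9

@0: cooldown [4B, align 4] → 4
@4: x [1B, align 1] → 5
+1 pad (align 2)
@6: z [2B, align 2] → 8
@8: target [8B, align 8] → 16
@16: ammo [2B, align 2] → 18
+6 pad (align 8)
@24: score [8B, align 8] → 32
@32: hp [2B, align 2] → 34
+2 pad (align 4)
@36: vy [4B, align 4] → 40
size 40, align 8
data bytes 31, size 40 → padding 9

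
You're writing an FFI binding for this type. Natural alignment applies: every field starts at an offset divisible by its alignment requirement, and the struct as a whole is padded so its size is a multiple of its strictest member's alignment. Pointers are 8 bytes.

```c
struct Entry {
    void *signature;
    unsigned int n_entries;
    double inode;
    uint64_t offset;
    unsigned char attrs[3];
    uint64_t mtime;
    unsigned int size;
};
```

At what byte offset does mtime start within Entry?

0..8  signature  (8B, 8-aligned)
8..12  n_entries  (4B, 4-aligned)
12..16  -- padding (4B)
16..24  inode  (8B, 8-aligned)
24..32  offset  (8B, 8-aligned)
32..35  attrs  (3B, 1-aligned)
35..40  -- padding (5B)
40..48  mtime  (8B, 8-aligned)

40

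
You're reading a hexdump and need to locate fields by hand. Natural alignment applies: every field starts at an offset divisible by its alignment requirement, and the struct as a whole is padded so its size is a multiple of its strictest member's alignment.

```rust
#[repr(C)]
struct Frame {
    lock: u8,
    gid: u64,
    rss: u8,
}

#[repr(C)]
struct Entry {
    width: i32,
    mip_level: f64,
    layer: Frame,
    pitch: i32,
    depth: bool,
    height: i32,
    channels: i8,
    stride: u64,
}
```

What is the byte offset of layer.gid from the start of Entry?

24

Frame: lock at 0 (size 1, align 1) → ends 1; pad 7 to align 8 for gid; gid at 8 (size 8, align 8) → ends 16; rss at 16 (size 1, align 1) → ends 17; tail pad 7 to reach multiple of 8; total 24 bytes, alignment 8
width at 0 (size 4, align 4) → ends 4
pad 4 to align 8 for mip_level
mip_level at 8 (size 8, align 8) → ends 16
layer at 16 (size 24, align 8) → ends 40
within Frame: gid at 8
16 + 8 = 24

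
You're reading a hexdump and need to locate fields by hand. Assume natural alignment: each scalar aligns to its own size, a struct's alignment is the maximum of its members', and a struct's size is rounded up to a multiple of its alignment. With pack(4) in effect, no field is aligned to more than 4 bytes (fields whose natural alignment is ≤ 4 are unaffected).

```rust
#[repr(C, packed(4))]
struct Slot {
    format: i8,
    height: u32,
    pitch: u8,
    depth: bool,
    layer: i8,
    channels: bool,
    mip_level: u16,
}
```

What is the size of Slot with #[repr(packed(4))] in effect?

0..1  format  (1B, 1-aligned)
1..4  -- padding (3B)
4..8  height  (4B, 4-aligned)
8..9  pitch  (1B, 1-aligned)
9..10  depth  (1B, 1-aligned)
10..11  layer  (1B, 1-aligned)
11..12  channels  (1B, 1-aligned)
12..14  mip_level  (2B, 2-aligned)
14..16  -- tail padding (2B)
sizeof = 16, alignof = 4

16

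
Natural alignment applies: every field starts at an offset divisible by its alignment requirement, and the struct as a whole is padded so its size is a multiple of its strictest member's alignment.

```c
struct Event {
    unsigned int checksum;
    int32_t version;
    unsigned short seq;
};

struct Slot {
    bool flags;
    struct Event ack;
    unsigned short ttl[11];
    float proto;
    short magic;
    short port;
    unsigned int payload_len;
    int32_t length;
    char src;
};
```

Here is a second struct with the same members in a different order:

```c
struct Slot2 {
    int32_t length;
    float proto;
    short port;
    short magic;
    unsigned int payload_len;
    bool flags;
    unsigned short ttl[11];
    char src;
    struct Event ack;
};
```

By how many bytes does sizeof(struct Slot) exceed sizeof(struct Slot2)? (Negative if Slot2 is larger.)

Event: @0: checksum [4B, align 4] → 4; @4: version [4B, align 4] → 8; @8: seq [2B, align 2] → 10; +2 tail pad (align 4); size 12, align 4
@0: flags [1B, align 1] → 1
+3 pad (align 4)
@4: ack [12B, align 4] → 16
@16: ttl [22B, align 2] → 38
+2 pad (align 4)
@40: proto [4B, align 4] → 44
@44: magic [2B, align 2] → 46
@46: port [2B, align 2] → 48
@48: payload_len [4B, align 4] → 52
@52: length [4B, align 4] → 56
@56: src [1B, align 1] → 57
+3 tail pad (align 4)
size 60, align 4
— Slot2 —
@0: length [4B, align 4] → 4
@4: proto [4B, align 4] → 8
@8: port [2B, align 2] → 10
@10: magic [2B, align 2] → 12
@12: payload_len [4B, align 4] → 16
@16: flags [1B, align 1] → 17
+1 pad (align 2)
@18: ttl [22B, align 2] → 40
@40: src [1B, align 1] → 41
+3 pad (align 4)
@44: ack [12B, align 4] → 56
size 56, align 4
60 − 56 = 4

4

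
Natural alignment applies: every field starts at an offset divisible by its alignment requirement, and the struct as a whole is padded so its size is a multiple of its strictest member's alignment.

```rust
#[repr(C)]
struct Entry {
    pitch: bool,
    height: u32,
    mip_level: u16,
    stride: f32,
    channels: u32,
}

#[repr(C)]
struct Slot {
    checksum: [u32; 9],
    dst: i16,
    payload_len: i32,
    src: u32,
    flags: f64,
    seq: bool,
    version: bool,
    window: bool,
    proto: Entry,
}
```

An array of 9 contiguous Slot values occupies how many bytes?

Entry: 0..1  pitch  (1B, 1-aligned); 1..4  -- padding (3B); 4..8  height  (4B, 4-aligned); 8..10  mip_level  (2B, 2-aligned); 10..12  -- padding (2B); 12..16  stride  (4B, 4-aligned); 16..20  channels  (4B, 4-aligned); sizeof = 20, alignof = 4
0..36  checksum  (36B, 4-aligned)
36..38  dst  (2B, 2-aligned)
38..40  -- padding (2B)
40..44  payload_len  (4B, 4-aligned)
44..48  src  (4B, 4-aligned)
48..56  flags  (8B, 8-aligned)
56..57  seq  (1B, 1-aligned)
57..58  version  (1B, 1-aligned)
58..59  window  (1B, 1-aligned)
59..60  -- padding (1B)
60..80  proto  (20B, 4-aligned)
sizeof = 80, alignof = 8
array of 9: 9 × 80 = 720

720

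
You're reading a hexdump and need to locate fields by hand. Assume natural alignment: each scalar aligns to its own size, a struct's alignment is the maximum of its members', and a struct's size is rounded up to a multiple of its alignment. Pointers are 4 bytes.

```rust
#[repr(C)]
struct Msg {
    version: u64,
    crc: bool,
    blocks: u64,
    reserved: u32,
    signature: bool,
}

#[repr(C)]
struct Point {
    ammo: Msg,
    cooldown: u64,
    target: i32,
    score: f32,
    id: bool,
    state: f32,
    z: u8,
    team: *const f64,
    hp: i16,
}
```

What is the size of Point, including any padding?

72

Msg: version at 0 (size 8, align 8) → ends 8; crc at 8 (size 1, align 1) → ends 9; pad 7 to align 8 for blocks; blocks at 16 (size 8, align 8) → ends 24; reserved at 24 (size 4, align 4) → ends 28; signature at 28 (size 1, align 1) → ends 29; tail pad 3 to reach multiple of 8; total 32 bytes, alignment 8
ammo at 0 (size 32, align 8) → ends 32
cooldown at 32 (size 8, align 8) → ends 40
target at 40 (size 4, align 4) → ends 44
score at 44 (size 4, align 4) → ends 48
id at 48 (size 1, align 1) → ends 49
pad 3 to align 4 for state
state at 52 (size 4, align 4) → ends 56
z at 56 (size 1, align 1) → ends 57
pad 3 to align 4 for team
team at 60 (size 4, align 4) → ends 64
hp at 64 (size 2, align 2) → ends 66
tail pad 6 to reach multiple of 8
total 72 bytes, alignment 8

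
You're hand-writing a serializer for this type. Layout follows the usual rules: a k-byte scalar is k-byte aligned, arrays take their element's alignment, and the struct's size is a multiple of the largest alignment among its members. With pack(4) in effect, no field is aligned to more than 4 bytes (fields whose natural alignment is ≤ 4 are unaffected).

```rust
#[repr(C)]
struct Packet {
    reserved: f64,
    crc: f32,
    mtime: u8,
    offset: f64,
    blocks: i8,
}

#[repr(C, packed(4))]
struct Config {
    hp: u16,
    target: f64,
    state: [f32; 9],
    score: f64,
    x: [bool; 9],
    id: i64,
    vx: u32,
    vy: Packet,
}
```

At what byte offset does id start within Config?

68

Packet: @0: reserved [8B, align 8] → 8; @8: crc [4B, align 4] → 12; @12: mtime [1B, align 1] → 13; +3 pad (align 8); @16: offset [8B, align 8] → 24; @24: blocks [1B, align 1] → 25; +7 tail pad (align 8); size 32, align 8
@0: hp [2B, align 2] → 2
+2 pad (align 4)
@4: target [8B, align 4] → 12
@12: state [36B, align 4] → 48
@48: score [8B, align 4] → 56
@56: x [9B, align 1] → 65
+3 pad (align 4)
@68: id [8B, align 4] → 76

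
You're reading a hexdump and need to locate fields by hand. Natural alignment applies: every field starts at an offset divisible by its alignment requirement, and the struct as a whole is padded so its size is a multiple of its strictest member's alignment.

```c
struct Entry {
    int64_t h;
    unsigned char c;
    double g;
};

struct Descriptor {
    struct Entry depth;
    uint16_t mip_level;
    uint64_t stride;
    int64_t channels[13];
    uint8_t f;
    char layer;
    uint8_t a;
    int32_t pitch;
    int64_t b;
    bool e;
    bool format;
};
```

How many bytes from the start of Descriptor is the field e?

160

Entry: 0..8  h  (8B, 8-aligned); 8..9  c  (1B, 1-aligned); 9..16  -- padding (7B); 16..24  g  (8B, 8-aligned); sizeof = 24, alignof = 8
0..24  depth  (24B, 8-aligned)
24..26  mip_level  (2B, 2-aligned)
26..32  -- padding (6B)
32..40  stride  (8B, 8-aligned)
40..144  channels  (104B, 8-aligned)
144..145  f  (1B, 1-aligned)
145..146  layer  (1B, 1-aligned)
146..147  a  (1B, 1-aligned)
147..148  -- padding (1B)
148..152  pitch  (4B, 4-aligned)
152..160  b  (8B, 8-aligned)
160..161  e  (1B, 1-aligned)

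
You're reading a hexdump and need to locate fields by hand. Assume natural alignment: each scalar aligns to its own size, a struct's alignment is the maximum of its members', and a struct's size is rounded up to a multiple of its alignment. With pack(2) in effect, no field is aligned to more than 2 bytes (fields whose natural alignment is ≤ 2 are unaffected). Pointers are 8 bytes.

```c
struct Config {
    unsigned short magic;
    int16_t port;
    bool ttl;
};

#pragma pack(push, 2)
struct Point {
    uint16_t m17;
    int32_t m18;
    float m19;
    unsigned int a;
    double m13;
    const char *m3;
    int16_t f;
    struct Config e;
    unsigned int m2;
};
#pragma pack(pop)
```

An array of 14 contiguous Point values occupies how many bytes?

Config: magic at 0 (size 2, align 2) → ends 2; port at 2 (size 2, align 2) → ends 4; ttl at 4 (size 1, align 1) → ends 5; tail pad 1 to reach multiple of 2; total 6 bytes, alignment 2
m17 at 0 (size 2, align 2) → ends 2
m18 at 2 (size 4, align 2) → ends 6
m19 at 6 (size 4, align 2) → ends 10
a at 10 (size 4, align 2) → ends 14
m13 at 14 (size 8, align 2) → ends 22
m3 at 22 (size 8, align 2) → ends 30
f at 30 (size 2, align 2) → ends 32
e at 32 (size 6, align 2) → ends 38
m2 at 38 (size 4, align 2) → ends 42
total 42 bytes, alignment 2
array of 14: 14 × 42 = 588

588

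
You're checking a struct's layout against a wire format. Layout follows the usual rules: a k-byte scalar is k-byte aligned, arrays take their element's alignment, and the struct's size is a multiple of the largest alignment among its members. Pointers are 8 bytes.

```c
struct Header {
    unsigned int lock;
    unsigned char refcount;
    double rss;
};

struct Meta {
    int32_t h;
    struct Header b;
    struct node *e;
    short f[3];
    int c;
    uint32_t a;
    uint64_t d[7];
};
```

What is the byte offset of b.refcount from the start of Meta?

12

Header: @0: lock [4B, align 4] → 4; @4: refcount [1B, align 1] → 5; +3 pad (align 8); @8: rss [8B, align 8] → 16; size 16, align 8
@0: h [4B, align 4] → 4
+4 pad (align 8)
@8: b [16B, align 8] → 24
within Header: refcount at 4
8 + 4 = 12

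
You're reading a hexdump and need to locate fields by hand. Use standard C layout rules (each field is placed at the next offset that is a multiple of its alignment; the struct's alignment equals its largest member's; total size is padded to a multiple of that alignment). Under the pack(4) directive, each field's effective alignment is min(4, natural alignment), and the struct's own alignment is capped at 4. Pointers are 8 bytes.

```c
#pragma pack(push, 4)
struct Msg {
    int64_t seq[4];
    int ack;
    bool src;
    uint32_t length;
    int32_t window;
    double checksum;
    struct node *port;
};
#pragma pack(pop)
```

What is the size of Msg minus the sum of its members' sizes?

@0: seq [32B, align 4] → 32
@32: ack [4B, align 4] → 36
@36: src [1B, align 1] → 37
+3 pad (align 4)
@40: length [4B, align 4] → 44
@44: window [4B, align 4] → 48
@48: checksum [8B, align 4] → 56
@56: port [8B, align 4] → 64
size 64, align 4
data bytes 61, size 64 → padding 3

3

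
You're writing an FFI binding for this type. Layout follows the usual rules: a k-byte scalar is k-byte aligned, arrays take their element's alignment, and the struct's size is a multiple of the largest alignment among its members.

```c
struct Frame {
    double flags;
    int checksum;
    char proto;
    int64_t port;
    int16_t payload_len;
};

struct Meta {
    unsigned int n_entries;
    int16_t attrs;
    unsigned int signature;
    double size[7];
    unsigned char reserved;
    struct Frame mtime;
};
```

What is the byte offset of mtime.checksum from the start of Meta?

88

Frame: flags at 0 (size 8, align 8) → ends 8; checksum at 8 (size 4, align 4) → ends 12; proto at 12 (size 1, align 1) → ends 13; pad 3 to align 8 for port; port at 16 (size 8, align 8) → ends 24; payload_len at 24 (size 2, align 2) → ends 26; tail pad 6 to reach multiple of 8; total 32 bytes, alignment 8
n_entries at 0 (size 4, align 4) → ends 4
attrs at 4 (size 2, align 2) → ends 6
pad 2 to align 4 for signature
signature at 8 (size 4, align 4) → ends 12
pad 4 to align 8 for size
size at 16 (size 56, align 8) → ends 72
reserved at 72 (size 1, align 1) → ends 73
pad 7 to align 8 for mtime
mtime at 80 (size 32, align 8) → ends 112
within Frame: checksum at 8
80 + 8 = 88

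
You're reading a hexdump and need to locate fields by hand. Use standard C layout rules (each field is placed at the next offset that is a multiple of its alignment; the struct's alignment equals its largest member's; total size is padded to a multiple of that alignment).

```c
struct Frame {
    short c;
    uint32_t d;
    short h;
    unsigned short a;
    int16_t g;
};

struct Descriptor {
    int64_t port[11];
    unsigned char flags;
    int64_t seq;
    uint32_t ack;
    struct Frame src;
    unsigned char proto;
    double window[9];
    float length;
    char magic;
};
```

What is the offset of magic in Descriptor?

204

Frame: c at 0 (size 2, align 2) → ends 2; pad 2 to align 4 for d; d at 4 (size 4, align 4) → ends 8; h at 8 (size 2, align 2) → ends 10; a at 10 (size 2, align 2) → ends 12; g at 12 (size 2, align 2) → ends 14; tail pad 2 to reach multiple of 4; total 16 bytes, alignment 4
port at 0 (size 88, align 8) → ends 88
flags at 88 (size 1, align 1) → ends 89
pad 7 to align 8 for seq
seq at 96 (size 8, align 8) → ends 104
ack at 104 (size 4, align 4) → ends 108
src at 108 (size 16, align 4) → ends 124
proto at 124 (size 1, align 1) → ends 125
pad 3 to align 8 for window
window at 128 (size 72, align 8) → ends 200
length at 200 (size 4, align 4) → ends 204
magic at 204 (size 1, align 1) → ends 205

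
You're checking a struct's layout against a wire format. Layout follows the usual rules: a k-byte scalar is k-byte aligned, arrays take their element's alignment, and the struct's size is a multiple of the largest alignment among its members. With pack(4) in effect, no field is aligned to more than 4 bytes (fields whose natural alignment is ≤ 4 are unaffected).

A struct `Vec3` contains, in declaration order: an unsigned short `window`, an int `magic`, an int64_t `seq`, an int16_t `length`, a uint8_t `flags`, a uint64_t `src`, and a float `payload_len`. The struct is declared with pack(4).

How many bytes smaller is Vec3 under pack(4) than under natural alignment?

natural layout:
  window at 0 (size 2, align 2) → ends 2
  pad 2 to align 4 for magic
  magic at 4 (size 4, align 4) → ends 8
  seq at 8 (size 8, align 8) → ends 16
  length at 16 (size 2, align 2) → ends 18
  flags at 18 (size 1, align 1) → ends 19
  pad 5 to align 8 for src
  src at 24 (size 8, align 8) → ends 32
  payload_len at 32 (size 4, align 4) → ends 36
  tail pad 4 to reach multiple of 8
  total 40 bytes, alignment 8
packed(4) layout:
  window at 0 (size 2, align 2) → ends 2
  pad 2 to align 4 for magic
  magic at 4 (size 4, align 4) → ends 8
  seq at 8 (size 8, align 4) → ends 16
  length at 16 (size 2, align 2) → ends 18
  flags at 18 (size 1, align 1) → ends 19
  pad 1 to align 4 for src
  src at 20 (size 8, align 4) → ends 28
  payload_len at 28 (size 4, align 4) → ends 32
  total 32 bytes, alignment 4
40 − 32 = 8

8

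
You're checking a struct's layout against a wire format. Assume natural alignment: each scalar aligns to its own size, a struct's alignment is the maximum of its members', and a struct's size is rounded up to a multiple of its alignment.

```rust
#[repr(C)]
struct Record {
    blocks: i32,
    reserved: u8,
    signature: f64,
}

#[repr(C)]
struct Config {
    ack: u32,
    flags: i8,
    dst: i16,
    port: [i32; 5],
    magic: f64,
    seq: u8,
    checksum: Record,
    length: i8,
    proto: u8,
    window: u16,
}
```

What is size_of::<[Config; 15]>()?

Record: 0..4  blocks  (4B, 4-aligned); 4..5  reserved  (1B, 1-aligned); 5..8  -- padding (3B); 8..16  signature  (8B, 8-aligned); sizeof = 16, alignof = 8
0..4  ack  (4B, 4-aligned)
4..5  flags  (1B, 1-aligned)
5..6  -- padding (1B)
6..8  dst  (2B, 2-aligned)
8..28  port  (20B, 4-aligned)
28..32  -- padding (4B)
32..40  magic  (8B, 8-aligned)
40..41  seq  (1B, 1-aligned)
41..48  -- padding (7B)
48..64  checksum  (16B, 8-aligned)
64..65  length  (1B, 1-aligned)
65..66  proto  (1B, 1-aligned)
66..68  window  (2B, 2-aligned)
68..72  -- tail padding (4B)
sizeof = 72, alignof = 8
array of 15: 15 × 72 = 1080

1080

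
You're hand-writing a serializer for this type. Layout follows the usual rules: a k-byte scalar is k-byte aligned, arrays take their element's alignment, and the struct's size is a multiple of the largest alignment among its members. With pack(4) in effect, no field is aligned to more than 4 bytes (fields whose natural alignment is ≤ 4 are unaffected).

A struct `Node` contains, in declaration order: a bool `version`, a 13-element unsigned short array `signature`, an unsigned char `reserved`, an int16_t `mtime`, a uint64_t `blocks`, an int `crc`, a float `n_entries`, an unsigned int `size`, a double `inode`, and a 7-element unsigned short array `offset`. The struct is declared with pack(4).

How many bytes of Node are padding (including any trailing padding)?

version at 0 (size 1, align 1) → ends 1
pad 1 to align 2 for signature
signature at 2 (size 26, align 2) → ends 28
reserved at 28 (size 1, align 1) → ends 29
pad 1 to align 2 for mtime
mtime at 30 (size 2, align 2) → ends 32
blocks at 32 (size 8, align 4) → ends 40
crc at 40 (size 4, align 4) → ends 44
n_entries at 44 (size 4, align 4) → ends 48
size at 48 (size 4, align 4) → ends 52
inode at 52 (size 8, align 4) → ends 60
offset at 60 (size 14, align 2) → ends 74
tail pad 2 to reach multiple of 4
total 76 bytes, alignment 4
data bytes 72, size 76 → padding 4

4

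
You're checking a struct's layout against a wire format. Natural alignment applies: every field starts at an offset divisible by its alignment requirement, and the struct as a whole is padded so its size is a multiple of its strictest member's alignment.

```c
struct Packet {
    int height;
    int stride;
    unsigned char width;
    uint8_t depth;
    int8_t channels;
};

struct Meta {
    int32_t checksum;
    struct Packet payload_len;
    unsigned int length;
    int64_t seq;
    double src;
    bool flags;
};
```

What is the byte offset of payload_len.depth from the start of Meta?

13

Packet: height at 0 (size 4, align 4) → ends 4; stride at 4 (size 4, align 4) → ends 8; width at 8 (size 1, align 1) → ends 9; depth at 9 (size 1, align 1) → ends 10; channels at 10 (size 1, align 1) → ends 11; tail pad 1 to reach multiple of 4; total 12 bytes, alignment 4
checksum at 0 (size 4, align 4) → ends 4
payload_len at 4 (size 12, align 4) → ends 16
within Packet: depth at 9
4 + 9 = 13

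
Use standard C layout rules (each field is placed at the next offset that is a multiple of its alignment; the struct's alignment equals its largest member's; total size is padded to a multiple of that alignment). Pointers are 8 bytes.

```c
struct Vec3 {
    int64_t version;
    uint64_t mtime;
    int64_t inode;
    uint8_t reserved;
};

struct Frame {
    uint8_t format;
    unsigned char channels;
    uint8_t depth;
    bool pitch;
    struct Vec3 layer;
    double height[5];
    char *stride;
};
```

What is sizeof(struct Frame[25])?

2200

Vec3: version at 0 (size 8, align 8) → ends 8; mtime at 8 (size 8, align 8) → ends 16; inode at 16 (size 8, align 8) → ends 24; reserved at 24 (size 1, align 1) → ends 25; tail pad 7 to reach multiple of 8; total 32 bytes, alignment 8
format at 0 (size 1, align 1) → ends 1
channels at 1 (size 1, align 1) → ends 2
depth at 2 (size 1, align 1) → ends 3
pitch at 3 (size 1, align 1) → ends 4
pad 4 to align 8 for layer
layer at 8 (size 32, align 8) → ends 40
height at 40 (size 40, align 8) → ends 80
stride at 80 (size 8, align 8) → ends 88
total 88 bytes, alignment 8
array of 25: 25 × 88 = 2200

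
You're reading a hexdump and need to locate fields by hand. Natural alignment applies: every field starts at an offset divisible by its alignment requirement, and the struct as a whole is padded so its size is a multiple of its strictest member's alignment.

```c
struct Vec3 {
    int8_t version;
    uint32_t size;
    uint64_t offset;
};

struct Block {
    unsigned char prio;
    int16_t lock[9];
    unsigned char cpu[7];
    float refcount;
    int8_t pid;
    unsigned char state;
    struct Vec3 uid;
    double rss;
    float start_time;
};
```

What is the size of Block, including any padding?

72

Vec3: 0..1  version  (1B, 1-aligned); 1..4  -- padding (3B); 4..8  size  (4B, 4-aligned); 8..16  offset  (8B, 8-aligned); sizeof = 16, alignof = 8
0..1  prio  (1B, 1-aligned)
1..2  -- padding (1B)
2..20  lock  (18B, 2-aligned)
20..27  cpu  (7B, 1-aligned)
27..28  -- padding (1B)
28..32  refcount  (4B, 4-aligned)
32..33  pid  (1B, 1-aligned)
33..34  state  (1B, 1-aligned)
34..40  -- padding (6B)
40..56  uid  (16B, 8-aligned)
56..64  rss  (8B, 8-aligned)
64..68  start_time  (4B, 4-aligned)
68..72  -- tail padding (4B)
sizeof = 72, alignof = 8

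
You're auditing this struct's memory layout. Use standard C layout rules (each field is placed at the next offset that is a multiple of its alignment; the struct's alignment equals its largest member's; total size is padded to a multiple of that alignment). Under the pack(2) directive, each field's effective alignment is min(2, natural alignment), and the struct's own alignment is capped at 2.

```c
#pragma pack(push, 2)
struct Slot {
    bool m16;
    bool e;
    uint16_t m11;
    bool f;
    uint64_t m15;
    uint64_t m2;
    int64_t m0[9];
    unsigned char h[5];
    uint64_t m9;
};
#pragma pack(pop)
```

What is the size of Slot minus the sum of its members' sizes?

2

@0: m16 [1B, align 1] → 1
@1: e [1B, align 1] → 2
@2: m11 [2B, align 2] → 4
@4: f [1B, align 1] → 5
+1 pad (align 2)
@6: m15 [8B, align 2] → 14
@14: m2 [8B, align 2] → 22
@22: m0 [72B, align 2] → 94
@94: h [5B, align 1] → 99
+1 pad (align 2)
@100: m9 [8B, align 2] → 108
size 108, align 2
data bytes 106, size 108 → padding 2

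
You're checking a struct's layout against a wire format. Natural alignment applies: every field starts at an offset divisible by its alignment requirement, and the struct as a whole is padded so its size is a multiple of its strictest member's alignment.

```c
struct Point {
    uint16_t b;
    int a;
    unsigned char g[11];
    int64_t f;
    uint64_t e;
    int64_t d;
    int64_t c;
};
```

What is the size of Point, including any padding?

56

0..2  b  (2B, 2-aligned)
2..4  -- padding (2B)
4..8  a  (4B, 4-aligned)
8..19  g  (11B, 1-aligned)
19..24  -- padding (5B)
24..32  f  (8B, 8-aligned)
32..40  e  (8B, 8-aligned)
40..48  d  (8B, 8-aligned)
48..56  c  (8B, 8-aligned)
sizeof = 56, alignof = 8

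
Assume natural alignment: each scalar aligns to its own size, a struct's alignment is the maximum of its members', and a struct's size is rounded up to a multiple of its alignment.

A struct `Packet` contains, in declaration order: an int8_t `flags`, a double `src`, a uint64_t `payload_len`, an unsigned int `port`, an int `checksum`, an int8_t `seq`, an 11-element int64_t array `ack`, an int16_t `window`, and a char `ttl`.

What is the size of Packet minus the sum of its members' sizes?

0..1  flags  (1B, 1-aligned)
1..8  -- padding (7B)
8..16  src  (8B, 8-aligned)
16..24  payload_len  (8B, 8-aligned)
24..28  port  (4B, 4-aligned)
28..32  checksum  (4B, 4-aligned)
32..33  seq  (1B, 1-aligned)
33..40  -- padding (7B)
40..128  ack  (88B, 8-aligned)
128..130  window  (2B, 2-aligned)
130..131  ttl  (1B, 1-aligned)
131..136  -- tail padding (5B)
sizeof = 136, alignof = 8
data bytes 117, size 136 → padding 19

19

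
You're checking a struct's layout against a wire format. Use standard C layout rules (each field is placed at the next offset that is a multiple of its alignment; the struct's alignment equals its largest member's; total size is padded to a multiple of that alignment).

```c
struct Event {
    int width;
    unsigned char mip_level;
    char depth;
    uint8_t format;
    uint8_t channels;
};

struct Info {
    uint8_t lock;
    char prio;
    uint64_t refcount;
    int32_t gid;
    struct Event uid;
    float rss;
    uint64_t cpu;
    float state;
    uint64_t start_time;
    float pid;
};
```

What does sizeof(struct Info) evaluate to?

Event: @0: width [4B, align 4] → 4; @4: mip_level [1B, align 1] → 5; @5: depth [1B, align 1] → 6; @6: format [1B, align 1] → 7; @7: channels [1B, align 1] → 8; size 8, align 4
@0: lock [1B, align 1] → 1
@1: prio [1B, align 1] → 2
+6 pad (align 8)
@8: refcount [8B, align 8] → 16
@16: gid [4B, align 4] → 20
@20: uid [8B, align 4] → 28
@28: rss [4B, align 4] → 32
@32: cpu [8B, align 8] → 40
@40: state [4B, align 4] → 44
+4 pad (align 8)
@48: start_time [8B, align 8] → 56
@56: pid [4B, align 4] → 60
+4 tail pad (align 8)
size 64, align 8

64 bytes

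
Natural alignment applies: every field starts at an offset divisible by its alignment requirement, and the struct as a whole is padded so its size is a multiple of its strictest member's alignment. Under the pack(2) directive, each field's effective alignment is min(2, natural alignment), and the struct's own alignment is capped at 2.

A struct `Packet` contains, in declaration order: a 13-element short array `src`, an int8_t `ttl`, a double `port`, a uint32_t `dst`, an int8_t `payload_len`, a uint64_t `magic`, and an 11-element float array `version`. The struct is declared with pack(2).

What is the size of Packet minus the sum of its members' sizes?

2

0..26  src  (26B, 2-aligned)
26..27  ttl  (1B, 1-aligned)
27..28  -- padding (1B)
28..36  port  (8B, 2-aligned)
36..40  dst  (4B, 2-aligned)
40..41  payload_len  (1B, 1-aligned)
41..42  -- padding (1B)
42..50  magic  (8B, 2-aligned)
50..94  version  (44B, 2-aligned)
sizeof = 94, alignof = 2
data bytes 92, size 94 → padding 2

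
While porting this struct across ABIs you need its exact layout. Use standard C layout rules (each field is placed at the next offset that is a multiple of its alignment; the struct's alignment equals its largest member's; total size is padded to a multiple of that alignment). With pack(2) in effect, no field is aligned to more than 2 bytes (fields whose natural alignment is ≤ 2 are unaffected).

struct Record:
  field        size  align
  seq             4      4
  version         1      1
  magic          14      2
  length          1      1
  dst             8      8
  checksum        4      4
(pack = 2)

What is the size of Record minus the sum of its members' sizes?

@0: seq [4B, align 2] → 4
@4: version [1B, align 1] → 5
+1 pad (align 2)
@6: magic [14B, align 2] → 20
@20: length [1B, align 1] → 21
+1 pad (align 2)
@22: dst [8B, align 2] → 30
@30: checksum [4B, align 2] → 34
size 34, align 2
data bytes 32, size 34 → padding 2

2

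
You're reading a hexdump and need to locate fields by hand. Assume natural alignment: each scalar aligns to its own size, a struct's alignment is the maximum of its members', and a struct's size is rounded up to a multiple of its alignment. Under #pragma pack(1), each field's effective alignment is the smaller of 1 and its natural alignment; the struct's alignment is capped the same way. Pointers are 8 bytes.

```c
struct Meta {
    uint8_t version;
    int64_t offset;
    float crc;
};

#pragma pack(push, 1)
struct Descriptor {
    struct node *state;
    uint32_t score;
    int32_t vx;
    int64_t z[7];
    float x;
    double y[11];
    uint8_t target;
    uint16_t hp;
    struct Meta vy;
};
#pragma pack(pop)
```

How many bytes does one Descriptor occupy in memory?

191 bytes

Meta: version at 0 (size 1, align 1) → ends 1; pad 7 to align 8 for offset; offset at 8 (size 8, align 8) → ends 16; crc at 16 (size 4, align 4) → ends 20; tail pad 4 to reach multiple of 8; total 24 bytes, alignment 8
state at 0 (size 8, align 1) → ends 8
score at 8 (size 4, align 1) → ends 12
vx at 12 (size 4, align 1) → ends 16
z at 16 (size 56, align 1) → ends 72
x at 72 (size 4, align 1) → ends 76
y at 76 (size 88, align 1) → ends 164
target at 164 (size 1, align 1) → ends 165
hp at 165 (size 2, align 1) → ends 167
vy at 167 (size 24, align 1) → ends 191
total 191 bytes, alignment 1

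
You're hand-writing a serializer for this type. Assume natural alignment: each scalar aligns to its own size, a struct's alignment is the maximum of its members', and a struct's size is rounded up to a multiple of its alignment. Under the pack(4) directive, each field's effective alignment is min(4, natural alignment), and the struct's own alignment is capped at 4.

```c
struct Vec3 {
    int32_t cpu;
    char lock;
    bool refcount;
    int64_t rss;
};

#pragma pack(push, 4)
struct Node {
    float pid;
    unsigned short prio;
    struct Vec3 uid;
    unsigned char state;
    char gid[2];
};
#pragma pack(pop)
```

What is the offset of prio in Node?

Vec3: @0: cpu [4B, align 4] → 4; @4: lock [1B, align 1] → 5; @5: refcount [1B, align 1] → 6; +2 pad (align 8); @8: rss [8B, align 8] → 16; size 16, align 8
@0: pid [4B, align 4] → 4
@4: prio [2B, align 2] → 6

4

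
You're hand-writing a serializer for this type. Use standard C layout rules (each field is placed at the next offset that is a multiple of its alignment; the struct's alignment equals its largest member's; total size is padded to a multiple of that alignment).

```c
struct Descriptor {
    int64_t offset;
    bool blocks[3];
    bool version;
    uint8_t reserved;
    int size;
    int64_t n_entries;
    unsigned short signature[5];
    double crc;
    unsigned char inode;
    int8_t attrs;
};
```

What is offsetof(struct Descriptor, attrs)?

0..8  offset  (8B, 8-aligned)
8..11  blocks  (3B, 1-aligned)
11..12  version  (1B, 1-aligned)
12..13  reserved  (1B, 1-aligned)
13..16  -- padding (3B)
16..20  size  (4B, 4-aligned)
20..24  -- padding (4B)
24..32  n_entries  (8B, 8-aligned)
32..42  signature  (10B, 2-aligned)
42..48  -- padding (6B)
48..56  crc  (8B, 8-aligned)
56..57  inode  (1B, 1-aligned)
57..58  attrs  (1B, 1-aligned)

57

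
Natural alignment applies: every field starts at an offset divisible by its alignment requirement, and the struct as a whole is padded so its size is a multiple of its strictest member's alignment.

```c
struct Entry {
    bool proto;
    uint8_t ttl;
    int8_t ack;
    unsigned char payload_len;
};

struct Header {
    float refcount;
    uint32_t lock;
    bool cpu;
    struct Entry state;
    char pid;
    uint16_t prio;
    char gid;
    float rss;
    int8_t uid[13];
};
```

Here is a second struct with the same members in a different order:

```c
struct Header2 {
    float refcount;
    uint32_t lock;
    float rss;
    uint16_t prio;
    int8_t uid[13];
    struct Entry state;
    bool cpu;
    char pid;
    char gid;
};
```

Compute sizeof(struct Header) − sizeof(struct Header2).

Entry: 0..1  proto  (1B, 1-aligned); 1..2  ttl  (1B, 1-aligned); 2..3  ack  (1B, 1-aligned); 3..4  payload_len  (1B, 1-aligned); sizeof = 4, alignof = 1
0..4  refcount  (4B, 4-aligned)
4..8  lock  (4B, 4-aligned)
8..9  cpu  (1B, 1-aligned)
9..13  state  (4B, 1-aligned)
13..14  pid  (1B, 1-aligned)
14..16  prio  (2B, 2-aligned)
16..17  gid  (1B, 1-aligned)
17..20  -- padding (3B)
20..24  rss  (4B, 4-aligned)
24..37  uid  (13B, 1-aligned)
37..40  -- tail padding (3B)
sizeof = 40, alignof = 4
— Header2 —
0..4  refcount  (4B, 4-aligned)
4..8  lock  (4B, 4-aligned)
8..12  rss  (4B, 4-aligned)
12..14  prio  (2B, 2-aligned)
14..27  uid  (13B, 1-aligned)
27..31  state  (4B, 1-aligned)
31..32  cpu  (1B, 1-aligned)
32..33  pid  (1B, 1-aligned)
33..34  gid  (1B, 1-aligned)
34..36  -- tail padding (2B)
sizeof = 36, alignof = 4
40 − 36 = 4

4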